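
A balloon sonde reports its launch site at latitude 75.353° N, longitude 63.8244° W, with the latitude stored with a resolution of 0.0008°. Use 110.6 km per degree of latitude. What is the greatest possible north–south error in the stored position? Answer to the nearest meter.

44 meters

With a 0.0008° grid the true value lies within half a step, ±0.0008°/2 = ±0.0004°, of the stored one.
North–south distance: 0.0004° × 110600 m/° = 44.24 m.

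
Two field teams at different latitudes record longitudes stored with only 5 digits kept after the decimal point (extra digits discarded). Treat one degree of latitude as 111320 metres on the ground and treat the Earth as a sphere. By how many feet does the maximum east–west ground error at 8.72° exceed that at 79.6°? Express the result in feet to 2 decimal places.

Truncating at 5 decimal places can drop up to a full unit in the last place, so the longitude may be off by as much as 1e-05°.
Error at 8.72° = 1e-05° × 111320 × cos 8.72° ≈ 1.1132 × 0.9884 = 1.1003 m.
At 79.6°: 1e-05° × 111320 × cos 79.6° = 1e-05 × 111320 × 0.1805 ≈ 0.20095 m.
So the lower-latitude error exceeds the higher by 1.1003 − 0.20095 = 0.89938 m.
In feet: 0.899379 m ÷ 0.3048 ≈ 2.9507 ft.

2.95 feet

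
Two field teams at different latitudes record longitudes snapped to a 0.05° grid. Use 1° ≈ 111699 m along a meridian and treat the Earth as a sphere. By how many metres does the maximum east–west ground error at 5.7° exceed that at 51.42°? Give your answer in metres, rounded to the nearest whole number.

1037 metres

With a 0.05° grid the true value lies within half a step, ±0.05°/2 = ±0.025°, of the stored one.
Error at 5.7° = 0.025° × 111699 × cos 5.7° ≈ 2792.5 × 0.9951 = 2778.7 m.
Error at 51.42° = 0.025° × 111699 × cos 51.42° ≈ 2792.5 × 0.6236 = 1741.4 m.
So the lower-latitude error exceeds the higher by 2778.7 − 1741.4 = 1037.3 m.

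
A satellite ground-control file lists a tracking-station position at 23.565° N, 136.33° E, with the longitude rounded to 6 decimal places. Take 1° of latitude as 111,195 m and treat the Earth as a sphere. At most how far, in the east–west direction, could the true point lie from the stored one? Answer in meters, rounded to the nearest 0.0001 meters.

Rounding to 6 decimal places leaves the longitude within ±5e-07° of the true value.
At latitude 23.565° a degree of longitude spans 111195 m × cos 23.565° = 111195 × 0.9166 ≈ 101922 m.
East–west error: 5e-07° × 101922 m/° ≈ 0.0509611 m.

0.0510 meters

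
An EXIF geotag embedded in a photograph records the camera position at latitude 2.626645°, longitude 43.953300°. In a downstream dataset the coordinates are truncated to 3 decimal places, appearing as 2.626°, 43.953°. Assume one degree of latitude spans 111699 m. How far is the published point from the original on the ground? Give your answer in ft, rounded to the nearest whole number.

Δlat = 2.626645 − 2.626 = +0.000645°; Δlon = 43.953300 − 43.953 = +0.000300°.
N–S: 0.000645° × 111699 m/° = 72.0459 m.
East–west at this latitude: 0.000300° × 111699 × cos 2.626° ≈ 0.000300 × 111582 = 33.4745 m.
Distance: √(72.0459² + 33.4745²) ≈ 79.4427 m.
Converting: 79.4427 m × 3.2808 ft/m ≈ 260.64 ft.

261 ft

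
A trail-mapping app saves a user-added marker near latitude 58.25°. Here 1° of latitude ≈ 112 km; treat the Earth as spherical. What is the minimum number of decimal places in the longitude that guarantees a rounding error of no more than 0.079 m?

At 58.25° one degree of longitude covers 112000 × cos 58.25° ≈ 112000 × 0.5262 ≈ 58936 m.
With N decimal places the half-ulp bound is 0.5·10⁻ᴺ°, or 0.5·10⁻ᴺ × 58936 m on the ground.
Need 0.5 × 58936 × 10⁻ᴺ ≤ 0.079 → 10⁻ᴺ ≤ 2.681e-06, so N ≥ 5.57.
At 5 places the error can reach 0.295 m, but 6 places keeps it to 0.0295 m.

6 decimal places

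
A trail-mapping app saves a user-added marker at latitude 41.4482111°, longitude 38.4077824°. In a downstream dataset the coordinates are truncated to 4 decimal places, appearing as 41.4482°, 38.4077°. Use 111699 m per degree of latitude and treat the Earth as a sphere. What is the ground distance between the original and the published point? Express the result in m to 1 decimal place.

The latitude changed by +0.0000111° and the longitude by +0.0000824°.
North–south shift: 0.0000111 × 111699 = 1.23986 m.
East–west at this latitude: 0.0000824° × 111699 × cos 41.4482° ≈ 0.0000824 × 83724.5 = 6.8989 m.
Combined displacement = (1.23986² + 6.8989²)^½ ≈ 7.00942 m.

7.0 m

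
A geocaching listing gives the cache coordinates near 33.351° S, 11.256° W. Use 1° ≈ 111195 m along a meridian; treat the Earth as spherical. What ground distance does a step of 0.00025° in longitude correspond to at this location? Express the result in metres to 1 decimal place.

23.2 metres

0.00025° of longitude at 33.351° is 0.00025 × 111195 × cos 33.351° ≈ 0.00025 × 92883.2 = 23.2208 m.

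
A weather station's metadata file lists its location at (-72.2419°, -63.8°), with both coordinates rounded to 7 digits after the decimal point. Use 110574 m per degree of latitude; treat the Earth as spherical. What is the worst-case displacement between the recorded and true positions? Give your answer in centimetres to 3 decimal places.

0.578 centimetres

Rounding to 7 decimal places leaves each coordinate within ±5e-08° of the true value.
N–S: 5e-08° × 110574 m/° = 0.0055287 m.
East–west component at 72.2419°: 5e-08° × 110574 × cos 72.2419° ≈ 5e-08 × 33725 ≈ 0.00168625 m.
Combining orthogonally: (0.0055287² + 0.00168625²)^½ ≈ 0.00578013 m.
That is 0.00578013 m = 0.57801 cm.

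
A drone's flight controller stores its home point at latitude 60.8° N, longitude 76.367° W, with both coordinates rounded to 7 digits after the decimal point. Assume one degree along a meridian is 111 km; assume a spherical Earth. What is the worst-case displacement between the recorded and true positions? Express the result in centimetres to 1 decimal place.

Rounding to 7 decimal places leaves each coordinate within ±5e-08° of the true value.
Latitude error → 5e-08 × 111000 = 0.00555 m along the meridian.
East–west component at 60.8°: 5e-08° × 111000 × cos 60.8° ≈ 5e-08 × 54152.4 ≈ 0.00270762 m.
The two errors are perpendicular, so the maximum displacement is √(0.00555² + 0.00270762²) ≈ 0.00617525 m.
That is 0.00617525 m = 0.61752 cm.

0.6 centimetres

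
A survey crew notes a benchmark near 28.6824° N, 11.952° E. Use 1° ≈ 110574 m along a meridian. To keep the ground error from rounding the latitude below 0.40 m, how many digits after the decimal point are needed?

6 decimal places

One degree of latitude covers 110574 m.
With N decimal places the half-ulp bound is 0.5·10⁻ᴺ°, or 0.5·10⁻ᴺ × 110574 m on the ground.
Setting 55287 × 10⁻ᴺ ≤ 0.40 gives 10ᴺ ≥ 1.382e+05, i.e. N ≥ 5.14.
At 5 places the error can reach 0.553 m, but 6 places keeps it to 0.0553 m.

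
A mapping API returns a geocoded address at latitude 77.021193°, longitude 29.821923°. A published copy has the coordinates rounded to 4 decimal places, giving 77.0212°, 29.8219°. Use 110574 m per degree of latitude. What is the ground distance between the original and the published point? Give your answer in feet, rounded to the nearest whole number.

The latitude changed by -0.000007° and the longitude by +0.000023°.
N–S: -0.000007° × 110574 m/° = -0.774018 m.
East–west at this latitude: 0.000023° × 110574 × cos 77.0212° ≈ 0.000023 × 24833.9 = 0.571179 m.
Combined displacement = (0.774018² + 0.571179²)^½ ≈ 0.961951 m.
Converting: 0.961951 m × 3.2808 ft/m ≈ 3.156 ft.

3 feet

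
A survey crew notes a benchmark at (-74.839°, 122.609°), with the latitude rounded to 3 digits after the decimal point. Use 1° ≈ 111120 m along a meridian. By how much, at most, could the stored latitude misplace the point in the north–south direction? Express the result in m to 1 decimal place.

Rounding to 3 decimal places leaves the latitude within ±0.0005° of the true value.
North–south distance: 0.0005° × 111120 m/° = 55.56 m.

55.6 m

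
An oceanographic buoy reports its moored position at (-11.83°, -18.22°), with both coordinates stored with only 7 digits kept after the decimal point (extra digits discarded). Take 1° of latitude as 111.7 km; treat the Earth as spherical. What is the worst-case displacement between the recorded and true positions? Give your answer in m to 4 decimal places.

0.0156 m

Truncating at 7 decimal places can drop up to a full unit in the last place, so each coordinate may be off by as much as 1e-07°.
Latitude error → 1e-07 × 111700 = 0.01117 m along the meridian.
East–west component at 11.83°: 1e-07° × 111700 × cos 11.83° ≈ 1e-07 × 109328 ≈ 0.0109328 m.
The two errors are perpendicular, so the maximum displacement is √(0.01117² + 0.0109328²) ≈ 0.0156299 m.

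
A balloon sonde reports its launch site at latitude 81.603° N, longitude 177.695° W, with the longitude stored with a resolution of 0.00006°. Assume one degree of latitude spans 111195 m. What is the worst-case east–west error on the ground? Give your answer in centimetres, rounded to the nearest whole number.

49 centimetres

With a 0.00006° grid the true value lies within half a step, ±0.00006°/2 = ±3e-05°, of the stored one.
Parallels shrink by cos φ, so at 81.603° a degree of longitude is 111195 × 0.1460 ≈ 16237.9 m.
So at most 3e-05° × 16237.9 ≈ 0.487138 m east–west.
That is 0.487138 m = 48.714 cm.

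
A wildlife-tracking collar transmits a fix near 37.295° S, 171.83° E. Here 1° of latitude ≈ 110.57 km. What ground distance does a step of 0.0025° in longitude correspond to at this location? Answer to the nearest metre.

0.0025° of longitude at 37.295° is 0.0025 × 110570 × cos 37.295° ≈ 0.0025 × 87961.3 = 219.903 m.

220 metres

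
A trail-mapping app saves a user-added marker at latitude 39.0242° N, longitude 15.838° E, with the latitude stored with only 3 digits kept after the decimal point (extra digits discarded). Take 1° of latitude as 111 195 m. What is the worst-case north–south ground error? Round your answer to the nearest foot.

365 feet

Truncating at 3 decimal places can drop up to a full unit in the last place, so the latitude may be off by as much as 0.001°.
Along the meridian that is 0.001° × 111195 m/° = 111.195 m.
In feet: 111.195 m ÷ 0.3048 ≈ 364.81 ft.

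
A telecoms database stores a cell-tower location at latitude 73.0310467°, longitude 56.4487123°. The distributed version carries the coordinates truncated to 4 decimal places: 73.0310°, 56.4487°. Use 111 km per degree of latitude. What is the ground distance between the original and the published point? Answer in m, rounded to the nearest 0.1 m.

The latitude changed by +0.0000467° and the longitude by +0.0000123°.
North–south shift: 0.0000467 × 111000 = 5.1837 m.
East–west at this latitude: 0.0000123° × 111000 × cos 73.031° ≈ 0.0000123 × 32395.8 = 0.398469 m.
Hypotenuse of the two orthogonal shifts: √(5.1837² + 0.398469²) = 5.19899 m.

5.2 m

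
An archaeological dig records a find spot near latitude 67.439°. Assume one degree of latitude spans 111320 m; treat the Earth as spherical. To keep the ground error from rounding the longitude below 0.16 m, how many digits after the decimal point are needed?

6

At 67.439° one degree of longitude covers 111320 × cos 67.439° ≈ 111320 × 0.3837 ≈ 42709.8 m.
With N decimal places the half-ulp bound is 0.5·10⁻ᴺ°, or 0.5·10⁻ᴺ × 42709.8 m on the ground.
Need 0.5 × 42709.8 × 10⁻ᴺ ≤ 0.16 → 10⁻ᴺ ≤ 7.492e-06, so N ≥ 5.13.
So 6 decimal places suffice (0.0214 m); 5 would allow up to 0.214 m.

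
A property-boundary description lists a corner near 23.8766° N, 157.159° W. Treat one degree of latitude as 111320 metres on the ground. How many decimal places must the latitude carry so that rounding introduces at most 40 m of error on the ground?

One degree of latitude covers 111320 m.
N decimal places → at most half a unit in the last place, 0.5 × 10⁻ᴺ° = 111320/2 × 10⁻ᴺ m.
Need 0.5 × 111320 × 10⁻ᴺ ≤ 40 → 10⁻ᴺ ≤ 7.186e-04, so N ≥ 3.14.
N = 3 would give 55.7 m (too coarse); N = 4 gives 5.57 m ≤ 40 m.

4 decimal places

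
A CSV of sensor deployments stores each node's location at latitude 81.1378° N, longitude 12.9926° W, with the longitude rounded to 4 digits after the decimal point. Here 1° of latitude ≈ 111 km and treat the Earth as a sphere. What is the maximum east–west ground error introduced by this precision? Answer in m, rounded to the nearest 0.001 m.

0.855 m

Rounding to 4 decimal places leaves the longitude within ±5e-05° of the true value.
Parallels shrink by cos φ, so at 81.1378° a degree of longitude is 111000 × 0.1541 ≈ 17100.5 m.
Maximum E–W displacement: 5e-05 × 17100.5 = 0.855025 m.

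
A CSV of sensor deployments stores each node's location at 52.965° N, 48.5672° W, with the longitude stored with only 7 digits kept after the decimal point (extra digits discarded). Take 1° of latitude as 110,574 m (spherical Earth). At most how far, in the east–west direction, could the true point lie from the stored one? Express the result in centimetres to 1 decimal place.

0.7 centimetres

Truncating at 7 decimal places can drop up to a full unit in the last place, so the longitude may be off by as much as 1e-07°.
At latitude 52.965° a degree of longitude spans 110574 m × cos 52.965° = 110574 × 0.6023 ≈ 66599 m.
So at most 1e-07° × 66599 ≈ 0.0066599 m east–west.
That is 0.0066599 m = 0.66599 cm.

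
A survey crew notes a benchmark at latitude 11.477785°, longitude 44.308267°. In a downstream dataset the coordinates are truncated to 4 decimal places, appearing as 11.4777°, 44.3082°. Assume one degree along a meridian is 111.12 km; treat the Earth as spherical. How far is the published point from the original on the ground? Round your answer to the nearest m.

12 m

Δlat = 11.477785 − 11.4777 = +0.000085°; Δlon = 44.308267 − 44.3082 = +0.000067°.
N–S: 0.000085° × 111120 m/° = 9.4452 m.
East–west at this latitude: 0.000067° × 111120 × cos 11.4777° ≈ 0.000067 × 108898 = 7.29616 m.
Hypotenuse of the two orthogonal shifts: √(9.4452² + 7.29616²) = 11.9351 m.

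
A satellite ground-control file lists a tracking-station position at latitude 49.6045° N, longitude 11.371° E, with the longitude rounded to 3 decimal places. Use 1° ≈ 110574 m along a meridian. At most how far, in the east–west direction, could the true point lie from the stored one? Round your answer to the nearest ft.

118 ft

Rounding to 3 decimal places leaves the longitude within ±0.0005° of the true value.
Parallels shrink by cos φ, so at 49.6045° a degree of longitude is 110574 × 0.6481 ≈ 71658.6 m.
So at most 0.0005° × 71658.6 ≈ 35.8293 m east–west.
Converting: 35.8293 m × 3.2808 ft/m ≈ 117.55 ft.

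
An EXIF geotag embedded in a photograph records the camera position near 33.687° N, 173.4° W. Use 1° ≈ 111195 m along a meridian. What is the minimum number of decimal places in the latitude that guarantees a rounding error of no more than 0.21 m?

One degree of latitude covers 111195 m.
With N decimal places the half-ulp bound is 0.5·10⁻ᴺ°, or 0.5·10⁻ᴺ × 111195 m on the ground.
Need 0.5 × 111195 × 10⁻ᴺ ≤ 0.21 → 10⁻ᴺ ≤ 3.777e-06, so N ≥ 5.42.
At 5 places the error can reach 0.556 m, but 6 places keeps it to 0.0556 m.

6 decimal places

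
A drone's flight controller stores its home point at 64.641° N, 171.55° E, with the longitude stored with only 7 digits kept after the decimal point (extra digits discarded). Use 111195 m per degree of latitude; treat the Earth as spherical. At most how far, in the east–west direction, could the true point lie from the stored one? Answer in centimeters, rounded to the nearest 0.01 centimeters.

0.48 centimeters

Truncating at 7 decimal places can drop up to a full unit in the last place, so the longitude may be off by as much as 1e-07°.
Parallels shrink by cos φ, so at 64.641° a degree of longitude is 111195 × 0.4283 ≈ 47623.6 m.
East–west error: 1e-07° × 47623.6 m/° ≈ 0.00476236 m.
That is 0.00476236 m = 0.47624 cm.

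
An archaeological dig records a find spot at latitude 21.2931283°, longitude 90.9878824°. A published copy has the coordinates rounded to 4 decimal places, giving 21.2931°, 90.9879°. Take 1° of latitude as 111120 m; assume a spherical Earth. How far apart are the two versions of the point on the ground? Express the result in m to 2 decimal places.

3.63 m

The latitude changed by +0.0000283° and the longitude by -0.0000176°.
N–S: 0.0000283° × 111120 m/° = 3.1447 m.
E–W at 21.2931°: -0.0000176° × 111120 × cos 21.2931° = -0.0000176 × 111120 × 0.9317 ≈ -1.82221 m.
Hypotenuse of the two orthogonal shifts: √(3.1447² + 1.82221²) = 3.63449 m.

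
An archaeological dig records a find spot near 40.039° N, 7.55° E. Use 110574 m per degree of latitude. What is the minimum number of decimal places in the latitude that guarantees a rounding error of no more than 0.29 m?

One degree of latitude covers 110574 m.
With N decimal places the half-ulp bound is 0.5·10⁻ᴺ°, or 0.5·10⁻ᴺ × 110574 m on the ground.
Need 0.5 × 110574 × 10⁻ᴺ ≤ 0.29 → 10⁻ᴺ ≤ 5.245e-06, so N ≥ 5.28.
So 6 decimal places suffice (0.0553 m); 5 would allow up to 0.553 m.

6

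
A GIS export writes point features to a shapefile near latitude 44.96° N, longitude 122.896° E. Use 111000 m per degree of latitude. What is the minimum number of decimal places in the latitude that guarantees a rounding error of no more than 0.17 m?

6 decimal places

One degree of latitude covers 111000 m.
Rounding to N decimal places gives at most 0.5 × 10⁻ᴺ degrees of error, i.e. 0.5 × 10⁻ᴺ × 111000 m.
Setting 55500 × 10⁻ᴺ ≤ 0.17 gives 10ᴺ ≥ 3.265e+05, i.e. N ≥ 5.51.
At 5 places the error can reach 0.555 m, but 6 places keeps it to 0.0555 m.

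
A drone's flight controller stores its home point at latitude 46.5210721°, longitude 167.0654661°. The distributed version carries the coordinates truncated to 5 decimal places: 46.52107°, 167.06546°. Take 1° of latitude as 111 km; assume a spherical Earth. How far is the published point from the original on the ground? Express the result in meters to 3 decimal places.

0.521 meters

The latitude changed by +0.0000021° and the longitude by +0.0000061°.
N–S: 0.0000021° × 111000 m/° = 0.2331 m.
East–west at this latitude: 0.0000061° × 111000 × cos 46.5211° ≈ 0.0000061 × 76377.7 = 0.465904 m.
Hypotenuse of the two orthogonal shifts: √(0.2331² + 0.465904²) = 0.520963 m.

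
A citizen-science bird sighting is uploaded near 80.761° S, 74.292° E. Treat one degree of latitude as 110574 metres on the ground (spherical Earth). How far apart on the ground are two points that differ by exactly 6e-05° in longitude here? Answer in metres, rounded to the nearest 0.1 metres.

1.1 metres

One degree of longitude here spans 110574 × cos 80.761° = 110574 × 0.1606 ≈ 17753 m; 6e-05° of that is 1.06518 m.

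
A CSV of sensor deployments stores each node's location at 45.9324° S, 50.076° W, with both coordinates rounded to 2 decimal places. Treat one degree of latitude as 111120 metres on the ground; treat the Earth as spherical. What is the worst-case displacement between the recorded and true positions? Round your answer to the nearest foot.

Rounding to 2 decimal places leaves each coordinate within ±0.005° of the true value.
N–S: 0.005° × 111120 m/° = 555.6 m.
East–west component at 45.9324°: 0.005° × 111120 × cos 45.9324° ≈ 0.005 × 77284.7 ≈ 386.423 m.
The two errors are perpendicular, so the maximum displacement is √(555.6² + 386.423²) ≈ 676.768 m.
In feet: 676.768 m ÷ 0.3048 ≈ 2220.4 ft.

2220 feet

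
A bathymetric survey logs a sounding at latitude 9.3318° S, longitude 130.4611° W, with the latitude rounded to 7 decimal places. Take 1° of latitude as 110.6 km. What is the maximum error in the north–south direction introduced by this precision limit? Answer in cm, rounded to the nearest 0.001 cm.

Rounding to 7 decimal places leaves the latitude within ±5e-08° of the true value.
North–south distance: 5e-08° × 110600 m/° = 0.00553 m.
That is 0.00553 m = 0.553 cm.

0.553 cm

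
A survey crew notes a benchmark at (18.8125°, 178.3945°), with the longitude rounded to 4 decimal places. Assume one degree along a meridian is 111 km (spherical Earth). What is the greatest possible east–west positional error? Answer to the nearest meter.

5 meters

Rounding to 4 decimal places leaves the longitude within ±5e-05° of the true value.
Parallels shrink by cos φ, so at 18.8125° a degree of longitude is 111000 × 0.9466 ≈ 105070 m.
East–west error: 5e-05° × 105070 m/° ≈ 5.25351 m.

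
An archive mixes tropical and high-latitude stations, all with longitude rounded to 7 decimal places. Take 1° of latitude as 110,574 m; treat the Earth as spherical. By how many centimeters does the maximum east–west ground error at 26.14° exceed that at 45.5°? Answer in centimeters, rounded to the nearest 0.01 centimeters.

0.11 centimeters

Rounding to 7 decimal places leaves the longitude within ±5e-08° of the true value.
At 26.14°: 5e-08° × 110574 × cos 26.14° = 5e-08 × 110574 × 0.8977 ≈ 0.0049632 m.
Error at 45.5° = 5e-08° × 110574 × cos 45.5° ≈ 0.0055287 × 0.7009 = 0.0038751 m.
Difference: 0.0049632 − 0.0038751 = 0.0010881 m.
That is 0.00108811 m = 0.10881 cm.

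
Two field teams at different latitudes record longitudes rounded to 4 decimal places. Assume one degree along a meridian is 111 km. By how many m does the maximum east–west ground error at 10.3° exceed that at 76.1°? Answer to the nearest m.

4 m

Rounding to 4 decimal places leaves the longitude within ±5e-05° of the true value.
At 10.3°: 5e-05° × 111000 × cos 10.3° = 5e-05 × 111000 × 0.9839 ≈ 5.4606 m.
At 76.1°: 5e-05° × 111000 × cos 76.1° = 5e-05 × 111000 × 0.2402 ≈ 1.3333 m.
Difference: 5.4606 − 1.3333 = 4.1273 m.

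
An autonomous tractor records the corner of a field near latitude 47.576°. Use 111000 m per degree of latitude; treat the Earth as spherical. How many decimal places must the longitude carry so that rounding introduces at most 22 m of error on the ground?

At 47.576° one degree of longitude covers 111000 × cos 47.576° ≈ 111000 × 0.6746 ≈ 74881.9 m.
With N decimal places the half-ulp bound is 0.5·10⁻ᴺ°, or 0.5·10⁻ᴺ × 74881.9 m on the ground.
Setting 37440.9 × 10⁻ᴺ ≤ 22 gives 10ᴺ ≥ 1702, i.e. N ≥ 3.23.
So 4 decimal places suffice (3.74 m); 3 would allow up to 37.4 m.

4 decimal places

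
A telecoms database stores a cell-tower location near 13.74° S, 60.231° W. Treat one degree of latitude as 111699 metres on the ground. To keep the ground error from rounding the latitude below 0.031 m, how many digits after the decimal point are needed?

One degree of latitude covers 111699 m.
N decimal places → at most half a unit in the last place, 0.5 × 10⁻ᴺ° = 111699/2 × 10⁻ᴺ m.
Setting 55849.5 × 10⁻ᴺ ≤ 0.031 gives 10ᴺ ≥ 1.802e+06, i.e. N ≥ 6.26.
So 7 decimal places suffice (0.00558 m); 6 would allow up to 0.0558 m.

7 decimal places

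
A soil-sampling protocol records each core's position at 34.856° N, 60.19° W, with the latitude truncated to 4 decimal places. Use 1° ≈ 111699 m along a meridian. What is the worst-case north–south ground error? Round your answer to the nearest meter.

Truncating at 4 decimal places can drop up to a full unit in the last place, so the latitude may be off by as much as 0.0001°.
North–south distance: 0.0001° × 111699 m/° = 11.1699 m.

11 meters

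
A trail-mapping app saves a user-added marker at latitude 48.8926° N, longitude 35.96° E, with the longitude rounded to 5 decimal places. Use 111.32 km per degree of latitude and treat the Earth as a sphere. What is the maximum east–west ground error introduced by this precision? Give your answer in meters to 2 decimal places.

0.37 meters

Rounding to 5 decimal places leaves the longitude within ±5e-06° of the true value.
At latitude 48.8926° a degree of longitude spans 111320 m × cos 48.8926° = 111320 × 0.6575 ≈ 73189.8 m.
Maximum E–W displacement: 5e-06 × 73189.8 = 0.365949 m.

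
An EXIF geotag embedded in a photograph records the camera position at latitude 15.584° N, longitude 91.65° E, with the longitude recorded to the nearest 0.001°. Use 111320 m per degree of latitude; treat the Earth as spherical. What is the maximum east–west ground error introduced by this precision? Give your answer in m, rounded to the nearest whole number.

54 m

Rounding to 3 decimal places leaves the longitude within ±0.0005° of the true value.
Parallels shrink by cos φ, so at 15.584° a degree of longitude is 111320 × 0.9632 ≈ 107228 m.
So at most 0.0005° × 107228 ≈ 53.6138 m east–west.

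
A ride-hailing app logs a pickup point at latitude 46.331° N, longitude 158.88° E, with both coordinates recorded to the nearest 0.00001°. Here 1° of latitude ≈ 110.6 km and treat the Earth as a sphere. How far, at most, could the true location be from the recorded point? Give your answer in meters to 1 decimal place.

0.7 meters

Rounding to 5 decimal places leaves each coordinate within ±5e-06° of the true value.
Latitude error → 5e-06 × 110600 = 0.553 m along the meridian.
East–west component at 46.331°: 5e-06° × 110600 × cos 46.331° ≈ 5e-06 × 76368.3 ≈ 0.381842 m.
The two errors are perpendicular, so the maximum displacement is √(0.553² + 0.381842²) ≈ 0.672021 m.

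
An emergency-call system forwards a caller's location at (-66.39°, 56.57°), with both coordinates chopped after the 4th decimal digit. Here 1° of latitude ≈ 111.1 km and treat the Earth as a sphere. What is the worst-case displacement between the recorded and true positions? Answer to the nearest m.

Truncating at 4 decimal places can drop up to a full unit in the last place, so each coordinate may be off by as much as 0.0001°.
N–S: 0.0001° × 111100 m/° = 11.11 m.
E–W at 66.39°: 0.0001° × 111100 × cos 66.39° = 0.0001 × 111100 × 0.4005 ≈ 4.44965 m.
The two errors are perpendicular, so the maximum displacement is √(11.11² + 4.44965²) ≈ 11.9679 m.

12 m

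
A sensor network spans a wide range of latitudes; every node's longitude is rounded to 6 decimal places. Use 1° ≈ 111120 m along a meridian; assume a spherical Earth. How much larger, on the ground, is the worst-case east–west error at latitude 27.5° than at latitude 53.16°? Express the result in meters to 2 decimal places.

0.02 meters

Rounding to 6 decimal places leaves the longitude within ±5e-07° of the true value.
Error at 27.5° = 5e-07° × 111120 × cos 27.5° ≈ 0.05556 × 0.8870 = 0.049282 m.
Error at 53.16° = 5e-07° × 111120 × cos 53.16° ≈ 0.05556 × 0.5996 = 0.033313 m.
So the lower-latitude error exceeds the higher by 0.049282 − 0.033313 = 0.01597 m.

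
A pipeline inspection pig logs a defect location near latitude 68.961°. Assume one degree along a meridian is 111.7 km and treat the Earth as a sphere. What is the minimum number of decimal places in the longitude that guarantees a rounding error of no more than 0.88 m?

At 68.961° one degree of longitude covers 111700 × cos 68.961° ≈ 111700 × 0.3590 ≈ 40100.7 m.
N decimal places → at most half a unit in the last place, 0.5 × 10⁻ᴺ° = 40100.7/2 × 10⁻ᴺ m.
Setting 20050.3 × 10⁻ᴺ ≤ 0.88 gives 10ᴺ ≥ 2.278e+04, i.e. N ≥ 4.36.
N = 4 would give 2.01 m (too coarse); N = 5 gives 0.201 m ≤ 0.88 m.

5 decimal places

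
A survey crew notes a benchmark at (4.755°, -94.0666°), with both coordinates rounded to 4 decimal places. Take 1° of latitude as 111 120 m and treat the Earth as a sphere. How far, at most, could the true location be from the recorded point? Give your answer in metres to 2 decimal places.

7.84 metres

Rounding to 4 decimal places leaves each coordinate within ±5e-05° of the true value.
Latitude error → 5e-05 × 111120 = 5.556 m along the meridian.
Longitude error → 5e-05 × 111120 × cos 4.755° = 5e-05 × 111120 × 0.9966 ≈ 5.53688 m.
The two errors are perpendicular, so the maximum displacement is √(5.556² + 5.53688²) ≈ 7.84386 m.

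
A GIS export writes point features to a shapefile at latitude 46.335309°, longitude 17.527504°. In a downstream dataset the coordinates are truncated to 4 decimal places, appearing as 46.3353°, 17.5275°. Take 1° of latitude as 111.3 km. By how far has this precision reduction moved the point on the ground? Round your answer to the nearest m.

The latitude changed by +0.000009° and the longitude by +0.000004°.
N–S: 0.000009° × 111300 m/° = 1.0017 m.
East–west at this latitude: 0.000004° × 111300 × cos 46.3353° ≈ 0.000004 × 76845.6 = 0.307382 m.
Distance: √(1.0017² + 0.307382²) ≈ 1.0478 m.

1 m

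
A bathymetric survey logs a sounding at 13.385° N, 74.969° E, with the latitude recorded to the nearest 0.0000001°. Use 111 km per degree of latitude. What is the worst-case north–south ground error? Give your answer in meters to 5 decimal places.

0.00555 meters

Rounding to 7 decimal places leaves the latitude within ±5e-08° of the true value.
North–south distance: 5e-08° × 111000 m/° = 0.00555 m.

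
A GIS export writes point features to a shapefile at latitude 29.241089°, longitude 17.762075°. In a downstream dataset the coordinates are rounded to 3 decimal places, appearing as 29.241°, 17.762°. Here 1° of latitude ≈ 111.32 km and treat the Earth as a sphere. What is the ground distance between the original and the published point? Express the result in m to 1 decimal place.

12.3 m

The latitude changed by +0.000089° and the longitude by +0.000075°.
North–south shift: 0.000089 × 111320 = 9.90748 m.
East–west at this latitude: 0.000075° × 111320 × cos 29.241° ≈ 0.000075 × 97134.8 = 7.28511 m.
Combined displacement = (9.90748² + 7.28511²)^½ ≈ 12.2976 m.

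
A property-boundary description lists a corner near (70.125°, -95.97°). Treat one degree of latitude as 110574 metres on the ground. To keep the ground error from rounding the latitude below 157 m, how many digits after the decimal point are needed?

One degree of latitude covers 110574 m.
N decimal places → at most half a unit in the last place, 0.5 × 10⁻ᴺ° = 110574/2 × 10⁻ᴺ m.
Need 0.5 × 110574 × 10⁻ᴺ ≤ 157 → 10⁻ᴺ ≤ 2.840e-03, so N ≥ 2.55.
So 3 decimal places suffice (55.3 m); 2 would allow up to 553 m.

3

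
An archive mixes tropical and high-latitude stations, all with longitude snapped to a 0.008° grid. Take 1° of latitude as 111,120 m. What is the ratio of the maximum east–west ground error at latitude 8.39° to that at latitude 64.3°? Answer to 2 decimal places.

2.28

With a 0.008° grid the true value lies within half a step, ±0.008°/2 = ±0.004°, of the stored one.
Error at 8.39° = 0.004° × 111120 × cos 8.39° ≈ 444.48 × 0.9893 = 439.72 m.
Error at 64.3° = 0.004° × 111120 × cos 64.3° ≈ 444.48 × 0.4337 = 192.75 m.
The ratio reduces to cos 8.39° / cos 64.3° = 0.9893/0.4337 ≈ 2.2813.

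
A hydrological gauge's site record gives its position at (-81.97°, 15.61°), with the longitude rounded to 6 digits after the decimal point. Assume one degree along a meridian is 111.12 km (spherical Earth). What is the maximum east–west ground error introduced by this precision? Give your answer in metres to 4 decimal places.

0.0078 metres

Rounding to 6 decimal places leaves the longitude within ±5e-07° of the true value.
Parallels shrink by cos φ, so at 81.97° a degree of longitude is 111120 × 0.1397 ≈ 15522.5 m.
Maximum E–W displacement: 5e-07 × 15522.5 = 0.00776126 m.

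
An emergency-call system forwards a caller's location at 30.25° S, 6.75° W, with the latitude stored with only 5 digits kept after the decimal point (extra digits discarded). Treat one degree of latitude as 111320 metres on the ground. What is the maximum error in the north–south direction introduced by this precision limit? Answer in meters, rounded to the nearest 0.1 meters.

1.1 meters

Truncating at 5 decimal places can drop up to a full unit in the last place, so the latitude may be off by as much as 1e-05°.
Along the meridian that is 1e-05° × 111320 m/° = 1.1132 m.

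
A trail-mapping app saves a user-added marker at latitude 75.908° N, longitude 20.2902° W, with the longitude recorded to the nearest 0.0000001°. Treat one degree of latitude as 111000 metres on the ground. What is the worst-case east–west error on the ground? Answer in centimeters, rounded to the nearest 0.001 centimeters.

0.135 centimeters

Rounding to 7 decimal places leaves the longitude within ±5e-08° of the true value.
One degree of longitude at 75.908° is 111000 × cos 75.908° ≈ 111000 × 0.2435 = 27026.2 m.
East–west error: 5e-08° × 27026.2 m/° ≈ 0.00135131 m.
That is 0.00135131 m = 0.13513 cm.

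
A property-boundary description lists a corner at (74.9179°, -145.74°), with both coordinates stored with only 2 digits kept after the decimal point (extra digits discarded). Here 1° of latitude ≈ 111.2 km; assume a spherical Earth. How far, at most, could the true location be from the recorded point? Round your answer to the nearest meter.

1149 meters

Truncating at 2 decimal places can drop up to a full unit in the last place, so each coordinate may be off by as much as 0.01°.
North–south component: 0.01° × 111200 = 1112 m.
Longitude error → 0.01 × 111200 × cos 74.9179° = 0.01 × 111200 × 0.2602 ≈ 289.346 m.
The two errors are perpendicular, so the maximum displacement is √(1112² + 289.346²) ≈ 1149.03 m.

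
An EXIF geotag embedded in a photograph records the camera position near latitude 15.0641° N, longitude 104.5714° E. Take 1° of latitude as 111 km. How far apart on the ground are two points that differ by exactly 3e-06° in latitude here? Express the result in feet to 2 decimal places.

1.09 feet

Along a meridian 3e-06° is 3e-06 × 111000 = 0.333 m.
In feet: 0.333 m ÷ 0.3048 ≈ 1.0925 ft.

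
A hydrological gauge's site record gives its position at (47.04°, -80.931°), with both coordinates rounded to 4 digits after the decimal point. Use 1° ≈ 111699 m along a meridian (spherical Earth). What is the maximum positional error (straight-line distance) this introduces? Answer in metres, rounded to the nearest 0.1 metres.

Rounding to 4 decimal places leaves each coordinate within ±5e-05° of the true value.
Latitude error → 5e-05 × 111699 = 5.58495 m along the meridian.
East–west component at 47.04°: 5e-05° × 111699 × cos 47.04° ≈ 5e-05 × 76121.5 ≈ 3.80607 m.
The two errors are perpendicular, so the maximum displacement is √(5.58495² + 3.80607²) ≈ 6.75854 m.

6.8 metres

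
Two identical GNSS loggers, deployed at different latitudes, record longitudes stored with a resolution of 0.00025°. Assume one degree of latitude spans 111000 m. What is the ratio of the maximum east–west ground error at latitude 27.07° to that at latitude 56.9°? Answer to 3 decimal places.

With a 0.00025° grid the true value lies within half a step, ±0.00025°/2 = ±0.000125°, of the stored one.
Error at 27.07° = 0.000125° × 111000 × cos 27.07° ≈ 13.875 × 0.8905 = 12.355 m.
Error at 56.9° = 0.000125° × 111000 × cos 56.9° ≈ 13.875 × 0.5461 = 7.5772 m.
The ratio reduces to cos 27.07° / cos 56.9° = 0.8905/0.5461 ≈ 1.6306.

1.631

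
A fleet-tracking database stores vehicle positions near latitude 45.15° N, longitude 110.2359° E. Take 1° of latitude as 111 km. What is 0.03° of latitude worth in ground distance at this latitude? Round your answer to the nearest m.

0.03° × 111000 m/° = 3330 m.

3330 m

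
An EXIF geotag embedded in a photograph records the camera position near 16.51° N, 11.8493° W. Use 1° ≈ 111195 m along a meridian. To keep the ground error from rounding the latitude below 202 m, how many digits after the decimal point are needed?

3

One degree of latitude covers 111195 m.
With N decimal places the half-ulp bound is 0.5·10⁻ᴺ°, or 0.5·10⁻ᴺ × 111195 m on the ground.
Need 0.5 × 111195 × 10⁻ᴺ ≤ 202 → 10⁻ᴺ ≤ 3.633e-03, so N ≥ 2.44.
So 3 decimal places suffice (55.6 m); 2 would allow up to 556 m.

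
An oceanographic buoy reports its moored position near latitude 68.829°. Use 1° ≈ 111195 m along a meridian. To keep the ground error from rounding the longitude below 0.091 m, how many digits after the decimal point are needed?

At 68.829° one degree of longitude covers 111195 × cos 68.829° ≈ 111195 × 0.3612 ≈ 40158.4 m.
Rounding to N decimal places gives at most 0.5 × 10⁻ᴺ degrees of error, i.e. 0.5 × 10⁻ᴺ × 40158.4 m.
Setting 20079.2 × 10⁻ᴺ ≤ 0.091 gives 10ᴺ ≥ 2.207e+05, i.e. N ≥ 5.34.
At 5 places the error can reach 0.201 m, but 6 places keeps it to 0.0201 m.

6 decimal places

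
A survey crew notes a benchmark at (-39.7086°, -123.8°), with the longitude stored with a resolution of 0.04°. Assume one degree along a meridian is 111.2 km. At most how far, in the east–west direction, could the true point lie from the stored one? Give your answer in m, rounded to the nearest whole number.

With a 0.04° grid the true value lies within half a step, ±0.04°/2 = ±0.02°, of the stored one.
One degree of longitude at 39.7086° is 111200 × cos 39.7086° ≈ 111200 × 0.7693 = 85546.6 m.
Maximum E–W displacement: 0.02 × 85546.6 = 1710.93 m.

1711 m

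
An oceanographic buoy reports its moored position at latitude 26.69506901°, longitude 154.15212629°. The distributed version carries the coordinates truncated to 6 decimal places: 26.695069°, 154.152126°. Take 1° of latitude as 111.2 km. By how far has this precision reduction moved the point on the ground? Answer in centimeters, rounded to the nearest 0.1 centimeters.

2.9 centimeters

The latitude changed by +0.00000001° and the longitude by +0.00000029°.
North–south shift: 0.00000001 × 111200 = 0.001112 m.
East–west at this latitude: 0.00000029° × 111200 × cos 26.6951° ≈ 0.00000029 × 99347.2 = 0.0288107 m.
Distance: √(0.001112² + 0.0288107²) ≈ 0.0288321 m.
That is 0.0288321 m = 2.8832 cm.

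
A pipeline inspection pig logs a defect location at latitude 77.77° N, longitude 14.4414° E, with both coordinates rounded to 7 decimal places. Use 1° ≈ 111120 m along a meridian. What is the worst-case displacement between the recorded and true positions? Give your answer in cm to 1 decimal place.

0.6 cm

Rounding to 7 decimal places leaves each coordinate within ±5e-08° of the true value.
Latitude error → 5e-08 × 111120 = 0.005556 m along the meridian.
East–west component at 77.77°: 5e-08° × 111120 × cos 77.77° ≈ 5e-08 × 23539.3 ≈ 0.00117696 m.
Worst case both components are at the extreme and orthogonal: √(0.005556² + 0.00117696²) ≈ 0.00567929 m.
That is 0.00567929 m = 0.56793 cm.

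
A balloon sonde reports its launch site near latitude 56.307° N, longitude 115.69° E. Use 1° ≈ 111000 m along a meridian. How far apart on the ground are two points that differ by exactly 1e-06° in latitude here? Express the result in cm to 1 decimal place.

11.1 cm

1e-06° × 111000 m/° = 0.111 m.
That is 0.111 m = 11.1 cm.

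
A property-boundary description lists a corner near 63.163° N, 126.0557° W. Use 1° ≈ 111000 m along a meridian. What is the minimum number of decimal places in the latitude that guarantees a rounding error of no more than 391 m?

One degree of latitude covers 111000 m.
Rounding to N decimal places gives at most 0.5 × 10⁻ᴺ degrees of error, i.e. 0.5 × 10⁻ᴺ × 111000 m.
Setting 55500 × 10⁻ᴺ ≤ 391 gives 10ᴺ ≥ 141.9, i.e. N ≥ 2.15.
N = 2 would give 555 m (too coarse); N = 3 gives 55.5 m ≤ 391 m.

3 decimal places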